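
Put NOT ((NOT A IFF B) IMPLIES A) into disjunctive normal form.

NOT ((NOT A IFF B) IMPLIES A)
≡ NOT (NOT (NOT A IFF B) OR A)   [eliminate IMPLIES]
≡ NOT (NOT ((NOT A IMPLIES B) AND (B IMPLIES NOT A)) OR A)   [eliminate IFF]
≡ NOT (NOT ((NOT NOT A OR B) AND (B IMPLIES NOT A)) OR A)   [eliminate IMPLIES]
≡ NOT (NOT ((NOT NOT A OR B) AND (NOT B OR NOT A)) OR A)   [eliminate IMPLIES]
≡ NOT NOT ((NOT NOT A OR B) AND (NOT B OR NOT A)) AND NOT A   [De Morgan]
≡ (NOT NOT A OR B) AND (NOT B OR NOT A) AND NOT A   [double negation]
≡ (A OR B) AND (NOT B OR NOT A) AND NOT A   [double negation]
≡ (A AND NOT B AND NOT A) OR (A AND NOT A AND NOT A) OR (B AND NOT B AND NOT A) OR (B AND NOT A AND NOT A)   [distribute AND over OR]
≡ B AND NOT A   [simplify]

B AND NOT A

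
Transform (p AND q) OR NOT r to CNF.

(p AND q) OR NOT r
⇔ (p OR NOT r) AND (q OR NOT r)   (distribute OR over AND)

(p OR NOT r) AND (q OR NOT r)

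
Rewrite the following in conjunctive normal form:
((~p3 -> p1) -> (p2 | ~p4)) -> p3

(p3 | p1) & (~p2 | p3) & (p4 | p3)

((~p3 -> p1) -> (p2 | ~p4)) -> p3
= ~((~p3 -> p1) -> (p2 | ~p4)) | p3   — eliminate ->
= ~(~(~p3 -> p1) | p2 | ~p4) | p3   — eliminate ->
= ~(~(~~p3 | p1) | p2 | ~p4) | p3   — eliminate ->
= (~~(~~p3 | p1) & ~p2 & ~~p4) | p3   — De Morgan
= ((~~p3 | p1) & ~p2 & ~~p4) | p3   — double negation
= ((p3 | p1) & ~p2 & ~~p4) | p3   — double negation
= ((p3 | p1) & ~p2 & p4) | p3   — double negation
= (p3 | p1 | p3) & (~p2 | p3) & (p4 | p3)   — distribute | over &
= (p3 | p1) & (~p2 | p3) & (p4 | p3)   — simplify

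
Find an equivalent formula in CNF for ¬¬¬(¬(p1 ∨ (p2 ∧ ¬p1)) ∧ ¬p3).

p1 ∨ p2 ∨ p3

¬¬¬(¬(p1 ∨ (p2 ∧ ¬p1)) ∧ ¬p3)
= ¬(¬(p1 ∨ (p2 ∧ ¬p1)) ∧ ¬p3)   [double negation]
= ¬¬(p1 ∨ (p2 ∧ ¬p1)) ∨ ¬¬p3   [De Morgan]
= p1 ∨ (p2 ∧ ¬p1) ∨ ¬¬p3   [double negation]
= p1 ∨ (p2 ∧ ¬p1) ∨ p3   [double negation]
= (p1 ∨ p2 ∨ p3) ∧ (p1 ∨ ¬p1 ∨ p3)   [distribute ∨ over ∧]
= p1 ∨ p2 ∨ p3   [simplify]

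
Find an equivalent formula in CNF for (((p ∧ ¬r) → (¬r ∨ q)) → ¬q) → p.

q ∨ p

(((p ∧ ¬r) → (¬r ∨ q)) → ¬q) → p
⇔ ¬(((p ∧ ¬r) → (¬r ∨ q)) → ¬q) ∨ p   [eliminate →]
⇔ ¬(¬((p ∧ ¬r) → (¬r ∨ q)) ∨ ¬q) ∨ p   [eliminate →]
⇔ ¬(¬(¬(p ∧ ¬r) ∨ ¬r ∨ q) ∨ ¬q) ∨ p   [eliminate →]
⇔ (¬¬(¬(p ∧ ¬r) ∨ ¬r ∨ q) ∧ ¬¬q) ∨ p   [De Morgan]
⇔ ((¬(p ∧ ¬r) ∨ ¬r ∨ q) ∧ ¬¬q) ∨ p   [double negation]
⇔ ((¬p ∨ ¬¬r ∨ ¬r ∨ q) ∧ ¬¬q) ∨ p   [De Morgan]
⇔ ((¬p ∨ r ∨ ¬r ∨ q) ∧ ¬¬q) ∨ p   [double negation]
⇔ ((¬p ∨ r ∨ ¬r ∨ q) ∧ q) ∨ p   [double negation]
⇔ (¬p ∨ r ∨ ¬r ∨ q ∨ p) ∧ (q ∨ p)   [distribute ∨ over ∧]
⇔ q ∨ p   [simplify]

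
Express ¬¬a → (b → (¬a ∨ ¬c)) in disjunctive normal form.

¬¬a → (b → (¬a ∨ ¬c))
≡ ¬¬¬a ∨ (b → (¬a ∨ ¬c))   — eliminate →
≡ ¬¬¬a ∨ ¬b ∨ ¬a ∨ ¬c   — eliminate →
≡ ¬a ∨ ¬b ∨ ¬a ∨ ¬c   — double negation
≡ ¬a ∨ ¬b ∨ ¬c   — simplify

¬a ∨ ¬b ∨ ¬c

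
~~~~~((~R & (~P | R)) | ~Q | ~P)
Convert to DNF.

(R & Q & P) | (P & ~R & Q)

~~~~~((~R & (~P | R)) | ~Q | ~P)
= ~~~((~R & (~P | R)) | ~Q | ~P)
= ~((~R & (~P | R)) | ~Q | ~P)
= ~(~R & (~P | R)) & ~~Q & ~~P
= (~~R | ~(~P | R)) & ~~Q & ~~P
= (R | ~(~P | R)) & ~~Q & ~~P
= (R | (~~P & ~R)) & ~~Q & ~~P
= (R | (P & ~R)) & ~~Q & ~~P
= (R | (P & ~R)) & Q & ~~P
= (R | (P & ~R)) & Q & P
= (R & Q & P) | (P & ~R & Q & P)
= (R & Q & P) | (P & ~R & Q)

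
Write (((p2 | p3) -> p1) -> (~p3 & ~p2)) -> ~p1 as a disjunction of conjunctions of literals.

(p1 & p3) | (p1 & p2) | ~p1

(((p2 | p3) -> p1) -> (~p3 & ~p2)) -> ~p1
≡ ~(((p2 | p3) -> p1) -> (~p3 & ~p2)) | ~p1   (eliminate ->)
≡ ~(~((p2 | p3) -> p1) | (~p3 & ~p2)) | ~p1   (eliminate ->)
≡ ~(~(~(p2 | p3) | p1) | (~p3 & ~p2)) | ~p1   (eliminate ->)
≡ (~~(~(p2 | p3) | p1) & ~(~p3 & ~p2)) | ~p1   (De Morgan)
≡ ((~(p2 | p3) | p1) & ~(~p3 & ~p2)) | ~p1   (double negation)
≡ (((~p2 & ~p3) | p1) & ~(~p3 & ~p2)) | ~p1   (De Morgan)
≡ (((~p2 & ~p3) | p1) & (~~p3 | ~~p2)) | ~p1   (De Morgan)
≡ (((~p2 & ~p3) | p1) & (p3 | ~~p2)) | ~p1   (double negation)
≡ (((~p2 & ~p3) | p1) & (p3 | p2)) | ~p1   (double negation)
≡ (~p2 & ~p3 & p3) | (~p2 & ~p3 & p2) | (p1 & p3) | (p1 & p2) | ~p1   (distribute & over |)
≡ (p1 & p3) | (p1 & p2) | ~p1   (simplify)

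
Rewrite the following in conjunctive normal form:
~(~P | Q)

~(~P | Q)
⇔ ~~P & ~Q   [De Morgan]
⇔ P & ~Q   [double negation]

P & ~Q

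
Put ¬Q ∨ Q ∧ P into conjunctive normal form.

¬Q ∨ Q ∧ P
≡ (¬Q ∨ Q) ∧ (¬Q ∨ P)   — distribute ∨ over ∧
≡ ¬Q ∨ P   — simplify

¬Q ∨ P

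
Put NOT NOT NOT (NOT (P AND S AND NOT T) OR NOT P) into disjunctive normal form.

NOT NOT NOT (NOT (P AND S AND NOT T) OR NOT P)
⇔ NOT (NOT (P AND S AND NOT T) OR NOT P)   — double negation
⇔ NOT NOT (P AND S AND NOT T) AND NOT NOT P   — De Morgan
⇔ P AND S AND NOT T AND NOT NOT P   — double negation
⇔ P AND S AND NOT T AND P   — double negation
⇔ P AND S AND NOT T   — simplify

P AND S AND NOT T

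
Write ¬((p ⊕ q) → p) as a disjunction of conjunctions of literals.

¬((p ⊕ q) → p)
≡ ¬(¬(p ⊕ q) ∨ p)   [eliminate →]
≡ ¬(¬((p ∧ ¬q) ∨ (¬p ∧ q)) ∨ p)   [expand ⊕]
≡ ¬¬((p ∧ ¬q) ∨ (¬p ∧ q)) ∧ ¬p   [De Morgan]
≡ ((p ∧ ¬q) ∨ (¬p ∧ q)) ∧ ¬p   [double negation]
≡ (p ∧ ¬q ∧ ¬p) ∨ (¬p ∧ q ∧ ¬p)   [distribute ∧ over ∨]
≡ ¬p ∧ q   [simplify]

¬p ∧ q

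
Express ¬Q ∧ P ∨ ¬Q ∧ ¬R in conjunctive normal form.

¬Q ∧ P ∨ ¬Q ∧ ¬R
≡ (¬Q ∨ ¬Q) ∧ (¬Q ∨ ¬R) ∧ (P ∨ ¬Q) ∧ (P ∨ ¬R)
≡ ¬Q ∧ (P ∨ ¬R)

¬Q ∧ (P ∨ ¬R)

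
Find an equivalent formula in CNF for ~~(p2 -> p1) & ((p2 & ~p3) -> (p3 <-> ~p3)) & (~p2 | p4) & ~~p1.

(~p2 | p3) & (~p2 | p4) & p1

~~(p2 -> p1) & ((p2 & ~p3) -> (p3 <-> ~p3)) & (~p2 | p4) & ~~p1
≡ ~~(~p2 | p1) & ((p2 & ~p3) -> (p3 <-> ~p3)) & (~p2 | p4) & ~~p1   [eliminate ->]
≡ ~~(~p2 | p1) & (~(p2 & ~p3) | (p3 <-> ~p3)) & (~p2 | p4) & ~~p1   [eliminate ->]
≡ ~~(~p2 | p1) & (~(p2 & ~p3) | ((p3 -> ~p3) & (~p3 -> p3))) & (~p2 | p4) & ~~p1   [eliminate <->]
≡ ~~(~p2 | p1) & (~(p2 & ~p3) | ((~p3 | ~p3) & (~p3 -> p3))) & (~p2 | p4) & ~~p1   [eliminate ->]
≡ ~~(~p2 | p1) & (~(p2 & ~p3) | ((~p3 | ~p3) & (~~p3 | p3))) & (~p2 | p4) & ~~p1   [eliminate ->]
≡ (~p2 | p1) & (~(p2 & ~p3) | ((~p3 | ~p3) & (~~p3 | p3))) & (~p2 | p4) & ~~p1   [double negation]
≡ (~p2 | p1) & (~p2 | ~~p3 | ((~p3 | ~p3) & (~~p3 | p3))) & (~p2 | p4) & ~~p1   [De Morgan]
≡ (~p2 | p1) & (~p2 | p3 | ((~p3 | ~p3) & (~~p3 | p3))) & (~p2 | p4) & ~~p1   [double negation]
≡ (~p2 | p1) & (~p2 | p3 | ((~p3 | ~p3) & (p3 | p3))) & (~p2 | p4) & ~~p1   [double negation]
≡ (~p2 | p1) & (~p2 | p3 | ((~p3 | ~p3) & (p3 | p3))) & (~p2 | p4) & p1   [double negation]
≡ (~p2 | p1) & (~p2 | p3 | ~p3 | ~p3) & (~p2 | p3 | p3 | p3) & (~p2 | p4) & p1   [distribute | over &]
≡ (~p2 | p3) & (~p2 | p4) & p1   [simplify]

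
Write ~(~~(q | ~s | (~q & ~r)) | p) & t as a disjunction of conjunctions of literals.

~(~~(q | ~s | (~q & ~r)) | p) & t
= ~~~(q | ~s | (~q & ~r)) & ~p & t   [De Morgan]
= ~(q | ~s | (~q & ~r)) & ~p & t   [double negation]
= ~q & ~~s & ~(~q & ~r) & ~p & t   [De Morgan]
= ~q & s & ~(~q & ~r) & ~p & t   [double negation]
= ~q & s & (~~q | ~~r) & ~p & t   [De Morgan]
= ~q & s & (q | ~~r) & ~p & t   [double negation]
= ~q & s & (q | r) & ~p & t   [double negation]
= (~q & s & q & ~p & t) | (~q & s & r & ~p & t)   [distribute & over |]
= ~q & s & r & ~p & t   [simplify]

~q & s & r & ~p & t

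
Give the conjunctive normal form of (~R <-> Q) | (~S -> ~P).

(~R <-> Q) | (~S -> ~P)
⇔ ((~R -> Q) & (Q -> ~R)) | (~S -> ~P)   — eliminate <->
⇔ ((~~R | Q) & (Q -> ~R)) | (~S -> ~P)   — eliminate ->
⇔ ((~~R | Q) & (~Q | ~R)) | (~S -> ~P)   — eliminate ->
⇔ ((~~R | Q) & (~Q | ~R)) | ~~S | ~P   — eliminate ->
⇔ ((R | Q) & (~Q | ~R)) | ~~S | ~P   — double negation
⇔ ((R | Q) & (~Q | ~R)) | S | ~P   — double negation
⇔ (R | Q | S | ~P) & (~Q | ~R | S | ~P)   — distribute | over &

(R | Q | S | ~P) & (~Q | ~R | S | ~P)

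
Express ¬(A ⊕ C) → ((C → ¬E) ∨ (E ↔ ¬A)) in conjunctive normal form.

¬(A ⊕ C) → ((C → ¬E) ∨ (E ↔ ¬A))
= ¬¬(A ⊕ C) ∨ (C → ¬E) ∨ (E ↔ ¬A)   (eliminate →)
= ¬¬((A ∨ C) ∧ ¬(A ∧ C)) ∨ (C → ¬E) ∨ (E ↔ ¬A)   (expand ⊕)
= ¬¬((A ∨ C) ∧ ¬(A ∧ C)) ∨ ¬C ∨ ¬E ∨ (E ↔ ¬A)   (eliminate →)
= ¬¬((A ∨ C) ∧ ¬(A ∧ C)) ∨ ¬C ∨ ¬E ∨ ((E → ¬A) ∧ (¬A → E))   (eliminate ↔)
= ¬¬((A ∨ C) ∧ ¬(A ∧ C)) ∨ ¬C ∨ ¬E ∨ ((¬E ∨ ¬A) ∧ (¬A → E))   (eliminate →)
= ¬¬((A ∨ C) ∧ ¬(A ∧ C)) ∨ ¬C ∨ ¬E ∨ ((¬E ∨ ¬A) ∧ (¬¬A ∨ E))   (eliminate →)
= ((A ∨ C) ∧ ¬(A ∧ C)) ∨ ¬C ∨ ¬E ∨ ((¬E ∨ ¬A) ∧ (¬¬A ∨ E))   (double negation)
= ((A ∨ C) ∧ (¬A ∨ ¬C)) ∨ ¬C ∨ ¬E ∨ ((¬E ∨ ¬A) ∧ (¬¬A ∨ E))   (De Morgan)
= ((A ∨ C) ∧ (¬A ∨ ¬C)) ∨ ¬C ∨ ¬E ∨ ((¬E ∨ ¬A) ∧ (A ∨ E))   (double negation)
= (A ∨ C ∨ ¬C ∨ ¬E ∨ ¬E ∨ ¬A) ∧ (A ∨ C ∨ ¬C ∨ ¬E ∨ A ∨ E) ∧ (¬A ∨ ¬C ∨ ¬C ∨ ¬E ∨ ¬E ∨ ¬A) ∧ (¬A ∨ ¬C ∨ ¬C ∨ ¬E ∨ A ∨ E)   (distribute ∨ over ∧)
= ¬A ∨ ¬C ∨ ¬E   (simplify)

¬A ∨ ¬C ∨ ¬E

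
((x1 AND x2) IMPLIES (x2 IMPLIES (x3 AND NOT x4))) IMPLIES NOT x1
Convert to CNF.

(x2 OR NOT x1) AND (NOT x3 OR x4 OR NOT x1)

((x1 AND x2) IMPLIES (x2 IMPLIES (x3 AND NOT x4))) IMPLIES NOT x1
≡ NOT ((x1 AND x2) IMPLIES (x2 IMPLIES (x3 AND NOT x4))) OR NOT x1   [eliminate IMPLIES]
≡ NOT (NOT (x1 AND x2) OR (x2 IMPLIES (x3 AND NOT x4))) OR NOT x1   [eliminate IMPLIES]
≡ NOT (NOT (x1 AND x2) OR NOT x2 OR (x3 AND NOT x4)) OR NOT x1   [eliminate IMPLIES]
≡ (NOT NOT (x1 AND x2) AND NOT NOT x2 AND NOT (x3 AND NOT x4)) OR NOT x1   [De Morgan]
≡ (x1 AND x2 AND NOT NOT x2 AND NOT (x3 AND NOT x4)) OR NOT x1   [double negation]
≡ (x1 AND x2 AND x2 AND NOT (x3 AND NOT x4)) OR NOT x1   [double negation]
≡ (x1 AND x2 AND x2 AND (NOT x3 OR NOT NOT x4)) OR NOT x1   [De Morgan]
≡ (x1 AND x2 AND x2 AND (NOT x3 OR x4)) OR NOT x1   [double negation]
≡ (x1 OR NOT x1) AND (x2 OR NOT x1) AND (x2 OR NOT x1) AND (NOT x3 OR x4 OR NOT x1)   [distribute OR over AND]
≡ (x2 OR NOT x1) AND (NOT x3 OR x4 OR NOT x1)   [simplify]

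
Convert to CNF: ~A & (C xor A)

~A & (C xor A)
= ~A & (C | A) & ~(C & A)   — expand xor
= ~A & (C | A) & (~C | ~A)   — De Morgan
= ~A & (C | A)   — simplify

~A & (C | A)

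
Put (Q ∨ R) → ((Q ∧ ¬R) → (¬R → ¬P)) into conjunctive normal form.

(Q ∨ R) → ((Q ∧ ¬R) → (¬R → ¬P))
⇔ ¬(Q ∨ R) ∨ ((Q ∧ ¬R) → (¬R → ¬P))
⇔ ¬(Q ∨ R) ∨ ¬(Q ∧ ¬R) ∨ (¬R → ¬P)
⇔ ¬(Q ∨ R) ∨ ¬(Q ∧ ¬R) ∨ ¬¬R ∨ ¬P
⇔ (¬Q ∧ ¬R) ∨ ¬(Q ∧ ¬R) ∨ ¬¬R ∨ ¬P
⇔ (¬Q ∧ ¬R) ∨ ¬Q ∨ ¬¬R ∨ ¬¬R ∨ ¬P
⇔ (¬Q ∧ ¬R) ∨ ¬Q ∨ R ∨ ¬¬R ∨ ¬P
⇔ (¬Q ∧ ¬R) ∨ ¬Q ∨ R ∨ R ∨ ¬P
⇔ (¬Q ∨ ¬Q ∨ R ∨ R ∨ ¬P) ∧ (¬R ∨ ¬Q ∨ R ∨ R ∨ ¬P)
⇔ ¬Q ∨ R ∨ ¬P

¬Q ∨ R ∨ ¬P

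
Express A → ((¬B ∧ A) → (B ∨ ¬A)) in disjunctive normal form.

¬A ∨ B

A → ((¬B ∧ A) → (B ∨ ¬A))
≡ ¬A ∨ ((¬B ∧ A) → (B ∨ ¬A))   [eliminate →]
≡ ¬A ∨ ¬(¬B ∧ A) ∨ B ∨ ¬A   [eliminate →]
≡ ¬A ∨ ¬¬B ∨ ¬A ∨ B ∨ ¬A   [De Morgan]
≡ ¬A ∨ B ∨ ¬A ∨ B ∨ ¬A   [double negation]
≡ ¬A ∨ B   [simplify]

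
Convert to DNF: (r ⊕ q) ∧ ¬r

(r ⊕ q) ∧ ¬r
≡ ((r ∧ ¬q) ∨ (¬r ∧ q)) ∧ ¬r   (expand ⊕)
≡ (r ∧ ¬q ∧ ¬r) ∨ (¬r ∧ q ∧ ¬r)   (distribute ∧ over ∨)
≡ ¬r ∧ q   (simplify)

¬r ∧ q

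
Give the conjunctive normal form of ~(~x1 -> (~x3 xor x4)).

~(~x1 -> (~x3 xor x4))
≡ ~(~~x1 | (~x3 xor x4))   (eliminate ->)
≡ ~(~~x1 | ((~x3 | x4) & ~(~x3 & x4)))   (expand xor)
≡ ~~~x1 & ~((~x3 | x4) & ~(~x3 & x4))   (De Morgan)
≡ ~x1 & ~((~x3 | x4) & ~(~x3 & x4))   (double negation)
≡ ~x1 & (~(~x3 | x4) | ~~(~x3 & x4))   (De Morgan)
≡ ~x1 & ((~~x3 & ~x4) | ~~(~x3 & x4))   (De Morgan)
≡ ~x1 & ((x3 & ~x4) | ~~(~x3 & x4))   (double negation)
≡ ~x1 & ((x3 & ~x4) | (~x3 & x4))   (double negation)
≡ ~x1 & (x3 | ~x3) & (x3 | x4) & (~x4 | ~x3) & (~x4 | x4)   (distribute | over &)
≡ ~x1 & (x3 | x4) & (~x4 | ~x3)   (simplify)

~x1 & (x3 | x4) & (~x4 | ~x3)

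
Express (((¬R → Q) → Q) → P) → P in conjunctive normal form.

(((¬R → Q) → Q) → P) → P
≡ ¬(((¬R → Q) → Q) → P) ∨ P   — eliminate →
≡ ¬(¬((¬R → Q) → Q) ∨ P) ∨ P   — eliminate →
≡ ¬(¬(¬(¬R → Q) ∨ Q) ∨ P) ∨ P   — eliminate →
≡ ¬(¬(¬(¬¬R ∨ Q) ∨ Q) ∨ P) ∨ P   — eliminate →
≡ (¬¬(¬(¬¬R ∨ Q) ∨ Q) ∧ ¬P) ∨ P   — De Morgan
≡ ((¬(¬¬R ∨ Q) ∨ Q) ∧ ¬P) ∨ P   — double negation
≡ (((¬¬¬R ∧ ¬Q) ∨ Q) ∧ ¬P) ∨ P   — De Morgan
≡ (((¬R ∧ ¬Q) ∨ Q) ∧ ¬P) ∨ P   — double negation
≡ (¬R ∨ Q ∨ P) ∧ (¬Q ∨ Q ∨ P) ∧ (¬P ∨ P)   — distribute ∨ over ∧
≡ ¬R ∨ Q ∨ P   — simplify

¬R ∨ Q ∨ P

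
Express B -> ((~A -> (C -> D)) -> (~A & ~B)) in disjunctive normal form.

B -> ((~A -> (C -> D)) -> (~A & ~B))
≡ ~B | ((~A -> (C -> D)) -> (~A & ~B))   [eliminate ->]
≡ ~B | ~(~A -> (C -> D)) | (~A & ~B)   [eliminate ->]
≡ ~B | ~(~~A | (C -> D)) | (~A & ~B)   [eliminate ->]
≡ ~B | ~(~~A | ~C | D) | (~A & ~B)   [eliminate ->]
≡ ~B | (~~~A & ~~C & ~D) | (~A & ~B)   [De Morgan]
≡ ~B | (~A & ~~C & ~D) | (~A & ~B)   [double negation]
≡ ~B | (~A & C & ~D) | (~A & ~B)   [double negation]
≡ ~B | (~A & C & ~D)   [simplify]

~B | (~A & C & ~D)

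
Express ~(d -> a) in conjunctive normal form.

~(d -> a)
⇔ ~(~d | a)   (eliminate ->)
⇔ ~~d & ~a   (De Morgan)
⇔ d & ~a   (double negation)

d & ~a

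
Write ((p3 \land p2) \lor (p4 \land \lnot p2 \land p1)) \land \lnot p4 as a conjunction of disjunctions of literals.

(p3 \lor p4) \land (p3 \lor \lnot p2) \land (p3 \lor p1) \land (p2 \lor p4) \land (p2 \lor p1) \land \lnot p4

((p3 \land p2) \lor (p4 \land \lnot p2 \land p1)) \land \lnot p4
⇔ (p3 \lor p4) \land (p3 \lor \lnot p2) \land (p3 \lor p1) \land (p2 \lor p4) \land (p2 \lor \lnot p2) \land (p2 \lor p1) \land \lnot p4   — distribute \lor over \land
⇔ (p3 \lor p4) \land (p3 \lor \lnot p2) \land (p3 \lor p1) \land (p2 \lor p4) \land (p2 \lor p1) \land \lnot p4   — simplify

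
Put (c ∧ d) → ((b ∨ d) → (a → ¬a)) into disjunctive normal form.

¬c ∨ ¬d ∨ ¬a

(c ∧ d) → ((b ∨ d) → (a → ¬a))
= ¬(c ∧ d) ∨ ((b ∨ d) → (a → ¬a))   [eliminate →]
= ¬(c ∧ d) ∨ ¬(b ∨ d) ∨ (a → ¬a)   [eliminate →]
= ¬(c ∧ d) ∨ ¬(b ∨ d) ∨ ¬a ∨ ¬a   [eliminate →]
= ¬c ∨ ¬d ∨ ¬(b ∨ d) ∨ ¬a ∨ ¬a   [De Morgan]
= ¬c ∨ ¬d ∨ (¬b ∧ ¬d) ∨ ¬a ∨ ¬a   [De Morgan]
= ¬c ∨ ¬d ∨ ¬a   [simplify]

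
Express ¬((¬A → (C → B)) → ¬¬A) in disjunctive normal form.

¬((¬A → (C → B)) → ¬¬A)
≡ ¬(¬(¬A → (C → B)) ∨ ¬¬A)   [eliminate →]
≡ ¬(¬(¬¬A ∨ (C → B)) ∨ ¬¬A)   [eliminate →]
≡ ¬(¬(¬¬A ∨ ¬C ∨ B) ∨ ¬¬A)   [eliminate →]
≡ ¬¬(¬¬A ∨ ¬C ∨ B) ∧ ¬¬¬A   [De Morgan]
≡ (¬¬A ∨ ¬C ∨ B) ∧ ¬¬¬A   [double negation]
≡ (A ∨ ¬C ∨ B) ∧ ¬¬¬A   [double negation]
≡ (A ∨ ¬C ∨ B) ∧ ¬A   [double negation]
≡ A ∧ ¬A ∨ ¬C ∧ ¬A ∨ B ∧ ¬A   [distribute ∧ over ∨]
≡ ¬C ∧ ¬A ∨ B ∧ ¬A   [simplify]

¬C ∧ ¬A ∨ B ∧ ¬A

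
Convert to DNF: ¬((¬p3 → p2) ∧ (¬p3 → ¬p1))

¬((¬p3 → p2) ∧ (¬p3 → ¬p1))
≡ ¬((¬¬p3 ∨ p2) ∧ (¬p3 → ¬p1))   — eliminate →
≡ ¬((¬¬p3 ∨ p2) ∧ (¬¬p3 ∨ ¬p1))   — eliminate →
≡ ¬(¬¬p3 ∨ p2) ∨ ¬(¬¬p3 ∨ ¬p1)   — De Morgan
≡ (¬¬¬p3 ∧ ¬p2) ∨ ¬(¬¬p3 ∨ ¬p1)   — De Morgan
≡ (¬p3 ∧ ¬p2) ∨ ¬(¬¬p3 ∨ ¬p1)   — double negation
≡ (¬p3 ∧ ¬p2) ∨ (¬¬¬p3 ∧ ¬¬p1)   — De Morgan
≡ (¬p3 ∧ ¬p2) ∨ (¬p3 ∧ ¬¬p1)   — double negation
≡ (¬p3 ∧ ¬p2) ∨ (¬p3 ∧ p1)   — double negation

(¬p3 ∧ ¬p2) ∨ (¬p3 ∧ p1)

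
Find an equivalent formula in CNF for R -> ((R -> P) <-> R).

R -> ((R -> P) <-> R)
= ~R | ((R -> P) <-> R)   (eliminate ->)
= ~R | (((R -> P) -> R) & (R -> (R -> P)))   (eliminate <->)
= ~R | ((~(R -> P) | R) & (R -> (R -> P)))   (eliminate ->)
= ~R | ((~(~R | P) | R) & (R -> (R -> P)))   (eliminate ->)
= ~R | ((~(~R | P) | R) & (~R | (R -> P)))   (eliminate ->)
= ~R | ((~(~R | P) | R) & (~R | ~R | P))   (eliminate ->)
= ~R | (((~~R & ~P) | R) & (~R | ~R | P))   (De Morgan)
= ~R | (((R & ~P) | R) & (~R | ~R | P))   (double negation)
= (~R | R | R) & (~R | ~P | R) & (~R | ~R | ~R | P)   (distribute | over &)
= ~R | P   (simplify)

~R | P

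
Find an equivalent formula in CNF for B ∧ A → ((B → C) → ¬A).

¬B ∨ ¬A ∨ ¬C

B ∧ A → ((B → C) → ¬A)
≡ ¬(B ∧ A) ∨ ((B → C) → ¬A)
≡ ¬(B ∧ A) ∨ ¬(B → C) ∨ ¬A
≡ ¬(B ∧ A) ∨ ¬(¬B ∨ C) ∨ ¬A
≡ ¬B ∨ ¬A ∨ ¬(¬B ∨ C) ∨ ¬A
≡ ¬B ∨ ¬A ∨ ¬¬B ∧ ¬C ∨ ¬A
≡ ¬B ∨ ¬A ∨ B ∧ ¬C ∨ ¬A
≡ (¬B ∨ ¬A ∨ B ∨ ¬A) ∧ (¬B ∨ ¬A ∨ ¬C ∨ ¬A)
≡ ¬B ∨ ¬A ∨ ¬C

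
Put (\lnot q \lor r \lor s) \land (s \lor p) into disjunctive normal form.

(\lnot q \land p) \lor (r \land p) \lor s

(\lnot q \lor r \lor s) \land (s \lor p)
≡ (\lnot q \land s) \lor (\lnot q \land p) \lor (r \land s) \lor (r \land p) \lor (s \land s) \lor (s \land p)   [distribute \land over \lor]
≡ (\lnot q \land p) \lor (r \land p) \lor s   [simplify]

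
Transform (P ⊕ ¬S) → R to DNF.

(¬P ∧ S) ∨ (¬S ∧ P) ∨ R

(P ⊕ ¬S) → R
⇔ ¬(P ⊕ ¬S) ∨ R   — eliminate →
⇔ ¬((P ∧ ¬¬S) ∨ (¬P ∧ ¬S)) ∨ R   — expand ⊕
⇔ (¬(P ∧ ¬¬S) ∧ ¬(¬P ∧ ¬S)) ∨ R   — De Morgan
⇔ ((¬P ∨ ¬¬¬S) ∧ ¬(¬P ∧ ¬S)) ∨ R   — De Morgan
⇔ ((¬P ∨ ¬S) ∧ ¬(¬P ∧ ¬S)) ∨ R   — double negation
⇔ ((¬P ∨ ¬S) ∧ (¬¬P ∨ ¬¬S)) ∨ R   — De Morgan
⇔ ((¬P ∨ ¬S) ∧ (P ∨ ¬¬S)) ∨ R   — double negation
⇔ ((¬P ∨ ¬S) ∧ (P ∨ S)) ∨ R   — double negation
⇔ (¬P ∧ P) ∨ (¬P ∧ S) ∨ (¬S ∧ P) ∨ (¬S ∧ S) ∨ R   — distribute ∧ over ∨
⇔ (¬P ∧ S) ∨ (¬S ∧ P) ∨ R   — simplify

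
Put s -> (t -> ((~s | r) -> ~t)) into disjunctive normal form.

~s | ~t | (s & ~r)

s -> (t -> ((~s | r) -> ~t))
⇔ ~s | (t -> ((~s | r) -> ~t))   [eliminate ->]
⇔ ~s | ~t | ((~s | r) -> ~t)   [eliminate ->]
⇔ ~s | ~t | ~(~s | r) | ~t   [eliminate ->]
⇔ ~s | ~t | (~~s & ~r) | ~t   [De Morgan]
⇔ ~s | ~t | (s & ~r) | ~t   [double negation]
⇔ ~s | ~t | (s & ~r)   [simplify]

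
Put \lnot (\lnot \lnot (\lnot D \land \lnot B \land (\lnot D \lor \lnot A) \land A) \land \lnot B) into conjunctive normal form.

D \lor B \lor \lnot A

\lnot (\lnot \lnot (\lnot D \land \lnot B \land (\lnot D \lor \lnot A) \land A) \land \lnot B)
≡ \lnot \lnot \lnot (\lnot D \land \lnot B \land (\lnot D \lor \lnot A) \land A) \lor \lnot \lnot B   [De Morgan]
≡ \lnot (\lnot D \land \lnot B \land (\lnot D \lor \lnot A) \land A) \lor \lnot \lnot B   [double negation]
≡ \lnot \lnot D \lor \lnot \lnot B \lor \lnot (\lnot D \lor \lnot A) \lor \lnot A \lor \lnot \lnot B   [De Morgan]
≡ D \lor \lnot \lnot B \lor \lnot (\lnot D \lor \lnot A) \lor \lnot A \lor \lnot \lnot B   [double negation]
≡ D \lor B \lor \lnot (\lnot D \lor \lnot A) \lor \lnot A \lor \lnot \lnot B   [double negation]
≡ D \lor B \lor (\lnot \lnot D \land \lnot \lnot A) \lor \lnot A \lor \lnot \lnot B   [De Morgan]
≡ D \lor B \lor (D \land \lnot \lnot A) \lor \lnot A \lor \lnot \lnot B   [double negation]
≡ D \lor B \lor (D \land A) \lor \lnot A \lor \lnot \lnot B   [double negation]
≡ D \lor B \lor (D \land A) \lor \lnot A \lor B   [double negation]
≡ (D \lor B \lor D \lor \lnot A \lor B) \land (D \lor B \lor A \lor \lnot A \lor B)   [distribute \lor over \land]
≡ D \lor B \lor \lnot A   [simplify]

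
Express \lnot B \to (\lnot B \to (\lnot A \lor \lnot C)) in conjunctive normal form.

B \lor \lnot A \lor \lnot C

\lnot B \to (\lnot B \to (\lnot A \lor \lnot C))
≡ \lnot \lnot B \lor (\lnot B \to (\lnot A \lor \lnot C))   [eliminate \to]
≡ \lnot \lnot B \lor \lnot \lnot B \lor \lnot A \lor \lnot C   [eliminate \to]
≡ B \lor \lnot \lnot B \lor \lnot A \lor \lnot C   [double negation]
≡ B \lor B \lor \lnot A \lor \lnot C   [double negation]
≡ B \lor \lnot A \lor \lnot C   [simplify]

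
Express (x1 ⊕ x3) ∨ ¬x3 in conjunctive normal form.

(x1 ⊕ x3) ∨ ¬x3
⇔ ((x1 ∨ x3) ∧ ¬(x1 ∧ x3)) ∨ ¬x3   [expand ⊕]
⇔ ((x1 ∨ x3) ∧ (¬x1 ∨ ¬x3)) ∨ ¬x3   [De Morgan]
⇔ (x1 ∨ x3 ∨ ¬x3) ∧ (¬x1 ∨ ¬x3 ∨ ¬x3)   [distribute ∨ over ∧]
⇔ ¬x1 ∨ ¬x3   [simplify]

¬x1 ∨ ¬x3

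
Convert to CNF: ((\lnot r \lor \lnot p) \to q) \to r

\lnot q \lor r

((\lnot r \lor \lnot p) \to q) \to r
= \lnot ((\lnot r \lor \lnot p) \to q) \lor r   [eliminate \to]
= \lnot (\lnot (\lnot r \lor \lnot p) \lor q) \lor r   [eliminate \to]
= (\lnot \lnot (\lnot r \lor \lnot p) \land \lnot q) \lor r   [De Morgan]
= ((\lnot r \lor \lnot p) \land \lnot q) \lor r   [double negation]
= (\lnot r \lor \lnot p \lor r) \land (\lnot q \lor r)   [distribute \lor over \land]
= \lnot q \lor r   [simplify]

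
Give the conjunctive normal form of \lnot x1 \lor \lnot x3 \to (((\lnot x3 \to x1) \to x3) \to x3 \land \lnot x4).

(x1 \lor x3) \land (x1 \lor \lnot x3 \lor \lnot x4)

\lnot x1 \lor \lnot x3 \to (((\lnot x3 \to x1) \to x3) \to x3 \land \lnot x4)
= \lnot (\lnot x1 \lor \lnot x3) \lor (((\lnot x3 \to x1) \to x3) \to x3 \land \lnot x4)   (eliminate \to)
= \lnot (\lnot x1 \lor \lnot x3) \lor \lnot ((\lnot x3 \to x1) \to x3) \lor x3 \land \lnot x4   (eliminate \to)
= \lnot (\lnot x1 \lor \lnot x3) \lor \lnot (\lnot (\lnot x3 \to x1) \lor x3) \lor x3 \land \lnot x4   (eliminate \to)
= \lnot (\lnot x1 \lor \lnot x3) \lor \lnot (\lnot (\lnot \lnot x3 \lor x1) \lor x3) \lor x3 \land \lnot x4   (eliminate \to)
= \lnot \lnot x1 \land \lnot \lnot x3 \lor \lnot (\lnot (\lnot \lnot x3 \lor x1) \lor x3) \lor x3 \land \lnot x4   (De Morgan)
= x1 \land \lnot \lnot x3 \lor \lnot (\lnot (\lnot \lnot x3 \lor x1) \lor x3) \lor x3 \land \lnot x4   (double negation)
= x1 \land x3 \lor \lnot (\lnot (\lnot \lnot x3 \lor x1) \lor x3) \lor x3 \land \lnot x4   (double negation)
= x1 \land x3 \lor \lnot \lnot (\lnot \lnot x3 \lor x1) \land \lnot x3 \lor x3 \land \lnot x4   (De Morgan)
= x1 \land x3 \lor (\lnot \lnot x3 \lor x1) \land \lnot x3 \lor x3 \land \lnot x4   (double negation)
= x1 \land x3 \lor (x3 \lor x1) \land \lnot x3 \lor x3 \land \lnot x4   (double negation)
= (x1 \lor x3 \lor x1 \lor x3) \land (x1 \lor x3 \lor x1 \lor \lnot x4) \land (x1 \lor \lnot x3 \lor x3) \land (x1 \lor \lnot x3 \lor \lnot x4) \land (x3 \lor x3 \lor x1 \lor x3) \land (x3 \lor x3 \lor x1 \lor \lnot x4) \land (x3 \lor \lnot x3 \lor x3) \land (x3 \lor \lnot x3 \lor \lnot x4)   (distribute \lor over \land)
= (x1 \lor x3) \land (x1 \lor \lnot x3 \lor \lnot x4)   (simplify)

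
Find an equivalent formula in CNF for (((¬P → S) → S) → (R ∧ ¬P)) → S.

(¬P ∨ S) ∧ (¬R ∨ P ∨ S)

(((¬P → S) → S) → (R ∧ ¬P)) → S
= ¬(((¬P → S) → S) → (R ∧ ¬P)) ∨ S   — eliminate →
= ¬(¬((¬P → S) → S) ∨ (R ∧ ¬P)) ∨ S   — eliminate →
= ¬(¬(¬(¬P → S) ∨ S) ∨ (R ∧ ¬P)) ∨ S   — eliminate →
= ¬(¬(¬(¬¬P ∨ S) ∨ S) ∨ (R ∧ ¬P)) ∨ S   — eliminate →
= (¬¬(¬(¬¬P ∨ S) ∨ S) ∧ ¬(R ∧ ¬P)) ∨ S   — De Morgan
= ((¬(¬¬P ∨ S) ∨ S) ∧ ¬(R ∧ ¬P)) ∨ S   — double negation
= (((¬¬¬P ∧ ¬S) ∨ S) ∧ ¬(R ∧ ¬P)) ∨ S   — De Morgan
= (((¬P ∧ ¬S) ∨ S) ∧ ¬(R ∧ ¬P)) ∨ S   — double negation
= (((¬P ∧ ¬S) ∨ S) ∧ (¬R ∨ ¬¬P)) ∨ S   — De Morgan
= (((¬P ∧ ¬S) ∨ S) ∧ (¬R ∨ P)) ∨ S   — double negation
= (¬P ∨ S ∨ S) ∧ (¬S ∨ S ∨ S) ∧ (¬R ∨ P ∨ S)   — distribute ∨ over ∧
= (¬P ∨ S) ∧ (¬R ∨ P ∨ S)   — simplify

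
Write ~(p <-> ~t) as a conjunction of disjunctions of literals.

~(p <-> ~t)
= ~((p -> ~t) & (~t -> p))   (eliminate <->)
= ~((~p | ~t) & (~t -> p))   (eliminate ->)
= ~((~p | ~t) & (~~t | p))   (eliminate ->)
= ~(~p | ~t) | ~(~~t | p)   (De Morgan)
= (~~p & ~~t) | ~(~~t | p)   (De Morgan)
= (p & ~~t) | ~(~~t | p)   (double negation)
= (p & t) | ~(~~t | p)   (double negation)
= (p & t) | (~~~t & ~p)   (De Morgan)
= (p & t) | (~t & ~p)   (double negation)
= (p | ~t) & (p | ~p) & (t | ~t) & (t | ~p)   (distribute | over &)
= (p | ~t) & (t | ~p)   (simplify)

(p | ~t) & (t | ~p)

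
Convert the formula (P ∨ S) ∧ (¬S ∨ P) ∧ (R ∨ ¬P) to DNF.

P ∧ R

(P ∨ S) ∧ (¬S ∨ P) ∧ (R ∨ ¬P)
≡ (P ∧ ¬S ∧ R) ∨ (P ∧ ¬S ∧ ¬P) ∨ (P ∧ P ∧ R) ∨ (P ∧ P ∧ ¬P) ∨ (S ∧ ¬S ∧ R) ∨ (S ∧ ¬S ∧ ¬P) ∨ (S ∧ P ∧ R) ∨ (S ∧ P ∧ ¬P)   [distribute ∧ over ∨]
≡ P ∧ R   [simplify]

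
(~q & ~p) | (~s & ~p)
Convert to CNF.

(~q & ~p) | (~s & ~p)
⇔ (~q | ~s) & (~q | ~p) & (~p | ~s) & (~p | ~p)   [distribute | over &]
⇔ (~q | ~s) & ~p   [simplify]

(~q | ~s) & ~p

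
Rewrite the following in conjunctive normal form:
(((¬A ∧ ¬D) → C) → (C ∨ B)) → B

(A ∨ D ∨ C ∨ B) ∧ (¬C ∨ B)

(((¬A ∧ ¬D) → C) → (C ∨ B)) → B
= ¬(((¬A ∧ ¬D) → C) → (C ∨ B)) ∨ B   — eliminate →
= ¬(¬((¬A ∧ ¬D) → C) ∨ C ∨ B) ∨ B   — eliminate →
= ¬(¬(¬(¬A ∧ ¬D) ∨ C) ∨ C ∨ B) ∨ B   — eliminate →
= (¬¬(¬(¬A ∧ ¬D) ∨ C) ∧ ¬C ∧ ¬B) ∨ B   — De Morgan
= ((¬(¬A ∧ ¬D) ∨ C) ∧ ¬C ∧ ¬B) ∨ B   — double negation
= ((¬¬A ∨ ¬¬D ∨ C) ∧ ¬C ∧ ¬B) ∨ B   — De Morgan
= ((A ∨ ¬¬D ∨ C) ∧ ¬C ∧ ¬B) ∨ B   — double negation
= ((A ∨ D ∨ C) ∧ ¬C ∧ ¬B) ∨ B   — double negation
= (A ∨ D ∨ C ∨ B) ∧ (¬C ∨ B) ∧ (¬B ∨ B)   — distribute ∨ over ∧
= (A ∨ D ∨ C ∨ B) ∧ (¬C ∨ B)   — simplify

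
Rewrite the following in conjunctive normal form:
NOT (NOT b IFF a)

(NOT b OR a) AND (NOT a OR b)

NOT (NOT b IFF a)
≡ NOT ((NOT b IMPLIES a) AND (a IMPLIES NOT b))   [eliminate IFF]
≡ NOT ((NOT NOT b OR a) AND (a IMPLIES NOT b))   [eliminate IMPLIES]
≡ NOT ((NOT NOT b OR a) AND (NOT a OR NOT b))   [eliminate IMPLIES]
≡ NOT (NOT NOT b OR a) OR NOT (NOT a OR NOT b)   [De Morgan]
≡ (NOT NOT NOT b AND NOT a) OR NOT (NOT a OR NOT b)   [De Morgan]
≡ (NOT b AND NOT a) OR NOT (NOT a OR NOT b)   [double negation]
≡ (NOT b AND NOT a) OR (NOT NOT a AND NOT NOT b)   [De Morgan]
≡ (NOT b AND NOT a) OR (a AND NOT NOT b)   [double negation]
≡ (NOT b AND NOT a) OR (a AND b)   [double negation]
≡ (NOT b OR a) AND (NOT b OR b) AND (NOT a OR a) AND (NOT a OR b)   [distribute OR over AND]
≡ (NOT b OR a) AND (NOT a OR b)   [simplify]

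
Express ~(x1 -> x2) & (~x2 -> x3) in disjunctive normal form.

~(x1 -> x2) & (~x2 -> x3)
≡ ~(~x1 | x2) & (~x2 -> x3)   — eliminate ->
≡ ~(~x1 | x2) & (~~x2 | x3)   — eliminate ->
≡ ~~x1 & ~x2 & (~~x2 | x3)   — De Morgan
≡ x1 & ~x2 & (~~x2 | x3)   — double negation
≡ x1 & ~x2 & (x2 | x3)   — double negation
≡ (x1 & ~x2 & x2) | (x1 & ~x2 & x3)   — distribute & over |
≡ x1 & ~x2 & x3   — simplify

x1 & ~x2 & x3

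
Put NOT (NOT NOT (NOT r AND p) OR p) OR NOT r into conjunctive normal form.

NOT (NOT NOT (NOT r AND p) OR p) OR NOT r
⇔ (NOT NOT NOT (NOT r AND p) AND NOT p) OR NOT r   [De Morgan]
⇔ (NOT (NOT r AND p) AND NOT p) OR NOT r   [double negation]
⇔ ((NOT NOT r OR NOT p) AND NOT p) OR NOT r   [De Morgan]
⇔ ((r OR NOT p) AND NOT p) OR NOT r   [double negation]
⇔ (r OR NOT p OR NOT r) AND (NOT p OR NOT r)   [distribute OR over AND]
⇔ NOT p OR NOT r   [simplify]

NOT p OR NOT r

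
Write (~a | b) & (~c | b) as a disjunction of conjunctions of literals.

(~a & ~c) | b

(~a | b) & (~c | b)
= (~a & ~c) | (~a & b) | (b & ~c) | (b & b)   — distribute & over |
= (~a & ~c) | b   — simplify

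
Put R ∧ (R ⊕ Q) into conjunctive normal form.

R ∧ (¬R ∨ ¬Q)

R ∧ (R ⊕ Q)
≡ R ∧ (R ∨ Q) ∧ ¬(R ∧ Q)   (expand ⊕)
≡ R ∧ (R ∨ Q) ∧ (¬R ∨ ¬Q)   (De Morgan)
≡ R ∧ (¬R ∨ ¬Q)   (simplify)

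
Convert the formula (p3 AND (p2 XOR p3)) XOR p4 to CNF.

(p3 AND (p2 XOR p3)) XOR p4
≡ ((p3 AND (p2 XOR p3)) OR p4) AND NOT (p3 AND (p2 XOR p3) AND p4)
≡ ((p3 AND (p2 OR p3) AND NOT (p2 AND p3)) OR p4) AND NOT (p3 AND (p2 XOR p3) AND p4)
≡ ((p3 AND (p2 OR p3) AND NOT (p2 AND p3)) OR p4) AND NOT (p3 AND (p2 OR p3) AND NOT (p2 AND p3) AND p4)
≡ ((p3 AND (p2 OR p3) AND (NOT p2 OR NOT p3)) OR p4) AND NOT (p3 AND (p2 OR p3) AND NOT (p2 AND p3) AND p4)
≡ ((p3 AND (p2 OR p3) AND (NOT p2 OR NOT p3)) OR p4) AND (NOT p3 OR NOT (p2 OR p3) OR NOT NOT (p2 AND p3) OR NOT p4)
≡ ((p3 AND (p2 OR p3) AND (NOT p2 OR NOT p3)) OR p4) AND (NOT p3 OR (NOT p2 AND NOT p3) OR NOT NOT (p2 AND p3) OR NOT p4)
≡ ((p3 AND (p2 OR p3) AND (NOT p2 OR NOT p3)) OR p4) AND (NOT p3 OR (NOT p2 AND NOT p3) OR (p2 AND p3) OR NOT p4)
≡ (p3 OR p4) AND (p2 OR p3 OR p4) AND (NOT p2 OR NOT p3 OR p4) AND (NOT p3 OR NOT p2 OR p2 OR NOT p4) AND (NOT p3 OR NOT p2 OR p3 OR NOT p4) AND (NOT p3 OR NOT p3 OR p2 OR NOT p4) AND (NOT p3 OR NOT p3 OR p3 OR NOT p4)
≡ (p3 OR p4) AND (NOT p2 OR NOT p3 OR p4) AND (NOT p3 OR p2 OR NOT p4)

(p3 OR p4) AND (NOT p2 OR NOT p3 OR p4) AND (NOT p3 OR p2 OR NOT p4)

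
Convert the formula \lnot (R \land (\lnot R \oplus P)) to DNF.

\lnot (R \land (\lnot R \oplus P))
= \lnot (R \land ((\lnot R \land \lnot P) \lor (\lnot \lnot R \land P)))   (expand \oplus)
= \lnot R \lor \lnot ((\lnot R \land \lnot P) \lor (\lnot \lnot R \land P))   (De Morgan)
= \lnot R \lor (\lnot (\lnot R \land \lnot P) \land \lnot (\lnot \lnot R \land P))   (De Morgan)
= \lnot R \lor ((\lnot \lnot R \lor \lnot \lnot P) \land \lnot (\lnot \lnot R \land P))   (De Morgan)
= \lnot R \lor ((R \lor \lnot \lnot P) \land \lnot (\lnot \lnot R \land P))   (double negation)
= \lnot R \lor ((R \lor P) \land \lnot (\lnot \lnot R \land P))   (double negation)
= \lnot R \lor ((R \lor P) \land (\lnot \lnot \lnot R \lor \lnot P))   (De Morgan)
= \lnot R \lor ((R \lor P) \land (\lnot R \lor \lnot P))   (double negation)
= \lnot R \lor (R \land \lnot R) \lor (R \land \lnot P) \lor (P \land \lnot R) \lor (P \land \lnot P)   (distribute \land over \lor)
= \lnot R \lor (R \land \lnot P)   (simplify)

\lnot R \lor (R \land \lnot P)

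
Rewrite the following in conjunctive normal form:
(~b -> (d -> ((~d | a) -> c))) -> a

(~b | a) & (d | a) & (~d | a) & (~c | a)

(~b -> (d -> ((~d | a) -> c))) -> a
= ~(~b -> (d -> ((~d | a) -> c))) | a
= ~(~~b | (d -> ((~d | a) -> c))) | a
= ~(~~b | ~d | ((~d | a) -> c)) | a
= ~(~~b | ~d | ~(~d | a) | c) | a
= (~~~b & ~~d & ~~(~d | a) & ~c) | a
= (~b & ~~d & ~~(~d | a) & ~c) | a
= (~b & d & ~~(~d | a) & ~c) | a
= (~b & d & (~d | a) & ~c) | a
= (~b | a) & (d | a) & (~d | a | a) & (~c | a)
= (~b | a) & (d | a) & (~d | a) & (~c | a)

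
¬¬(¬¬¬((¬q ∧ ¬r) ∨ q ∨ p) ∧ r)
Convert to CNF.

¬¬(¬¬¬((¬q ∧ ¬r) ∨ q ∨ p) ∧ r)
≡ ¬¬¬((¬q ∧ ¬r) ∨ q ∨ p) ∧ r   [double negation]
≡ ¬((¬q ∧ ¬r) ∨ q ∨ p) ∧ r   [double negation]
≡ ¬(¬q ∧ ¬r) ∧ ¬q ∧ ¬p ∧ r   [De Morgan]
≡ (¬¬q ∨ ¬¬r) ∧ ¬q ∧ ¬p ∧ r   [De Morgan]
≡ (q ∨ ¬¬r) ∧ ¬q ∧ ¬p ∧ r   [double negation]
≡ (q ∨ r) ∧ ¬q ∧ ¬p ∧ r   [double negation]
≡ ¬q ∧ ¬p ∧ r   [simplify]

¬q ∧ ¬p ∧ r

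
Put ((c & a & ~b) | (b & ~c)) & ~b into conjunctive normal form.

((c & a & ~b) | (b & ~c)) & ~b
= (c | b) & (c | ~c) & (a | b) & (a | ~c) & (~b | b) & (~b | ~c) & ~b   — distribute | over &
= (c | b) & (a | b) & (a | ~c) & ~b   — simplify

(c | b) & (a | b) & (a | ~c) & ~b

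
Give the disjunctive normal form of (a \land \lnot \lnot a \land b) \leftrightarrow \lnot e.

(\lnot a \land e) \lor (\lnot b \land e) \lor (\lnot e \land a \land b)

(a \land \lnot \lnot a \land b) \leftrightarrow \lnot e
≡ ((a \land \lnot \lnot a \land b) \to \lnot e) \land (\lnot e \to (a \land \lnot \lnot a \land b))
≡ (\lnot (a \land \lnot \lnot a \land b) \lor \lnot e) \land (\lnot e \to (a \land \lnot \lnot a \land b))
≡ (\lnot (a \land \lnot \lnot a \land b) \lor \lnot e) \land (\lnot \lnot e \lor (a \land \lnot \lnot a \land b))
≡ (\lnot a \lor \lnot \lnot \lnot a \lor \lnot b \lor \lnot e) \land (\lnot \lnot e \lor (a \land \lnot \lnot a \land b))
≡ (\lnot a \lor \lnot a \lor \lnot b \lor \lnot e) \land (\lnot \lnot e \lor (a \land \lnot \lnot a \land b))
≡ (\lnot a \lor \lnot a \lor \lnot b \lor \lnot e) \land (e \lor (a \land \lnot \lnot a \land b))
≡ (\lnot a \lor \lnot a \lor \lnot b \lor \lnot e) \land (e \lor (a \land a \land b))
≡ (\lnot a \land e) \lor (\lnot a \land a \land a \land b) \lor (\lnot a \land e) \lor (\lnot a \land a \land a \land b) \lor (\lnot b \land e) \lor (\lnot b \land a \land a \land b) \lor (\lnot e \land e) \lor (\lnot e \land a \land a \land b)
≡ (\lnot a \land e) \lor (\lnot b \land e) \lor (\lnot e \land a \land b)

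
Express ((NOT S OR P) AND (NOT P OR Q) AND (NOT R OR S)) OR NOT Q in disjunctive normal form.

(NOT S AND NOT P AND NOT R) OR (NOT S AND Q AND NOT R) OR (P AND Q AND NOT R) OR (P AND Q AND S) OR NOT Q

((NOT S OR P) AND (NOT P OR Q) AND (NOT R OR S)) OR NOT Q
= (NOT S AND NOT P AND NOT R) OR (NOT S AND NOT P AND S) OR (NOT S AND Q AND NOT R) OR (NOT S AND Q AND S) OR (P AND NOT P AND NOT R) OR (P AND NOT P AND S) OR (P AND Q AND NOT R) OR (P AND Q AND S) OR NOT Q
= (NOT S AND NOT P AND NOT R) OR (NOT S AND Q AND NOT R) OR (P AND Q AND NOT R) OR (P AND Q AND S) OR NOT Q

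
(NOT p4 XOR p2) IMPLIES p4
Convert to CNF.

(NOT p4 XOR p2) IMPLIES p4
≡ NOT (NOT p4 XOR p2) OR p4   [eliminate IMPLIES]
≡ NOT ((NOT p4 OR p2) AND NOT (NOT p4 AND p2)) OR p4   [expand XOR]
≡ NOT (NOT p4 OR p2) OR NOT NOT (NOT p4 AND p2) OR p4   [De Morgan]
≡ (NOT NOT p4 AND NOT p2) OR NOT NOT (NOT p4 AND p2) OR p4   [De Morgan]
≡ (p4 AND NOT p2) OR NOT NOT (NOT p4 AND p2) OR p4   [double negation]
≡ (p4 AND NOT p2) OR (NOT p4 AND p2) OR p4   [double negation]
≡ (p4 OR NOT p4 OR p4) AND (p4 OR p2 OR p4) AND (NOT p2 OR NOT p4 OR p4) AND (NOT p2 OR p2 OR p4)   [distribute OR over AND]
≡ p4 OR p2   [simplify]

p4 OR p2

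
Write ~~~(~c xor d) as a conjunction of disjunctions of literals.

~~~(~c xor d)
⇔ ~~~((~c | d) & ~(~c & d))   [expand xor]
⇔ ~((~c | d) & ~(~c & d))   [double negation]
⇔ ~(~c | d) | ~~(~c & d)   [De Morgan]
⇔ (~~c & ~d) | ~~(~c & d)   [De Morgan]
⇔ (c & ~d) | ~~(~c & d)   [double negation]
⇔ (c & ~d) | (~c & d)   [double negation]
⇔ (c | ~c) & (c | d) & (~d | ~c) & (~d | d)   [distribute | over &]
⇔ (c | d) & (~d | ~c)   [simplify]

(c | d) & (~d | ~c)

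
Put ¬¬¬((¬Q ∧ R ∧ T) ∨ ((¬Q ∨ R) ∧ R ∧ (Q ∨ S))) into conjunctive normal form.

(Q ∨ ¬R ∨ ¬T) ∧ (¬R ∨ ¬Q) ∧ (¬R ∨ ¬S)

¬¬¬((¬Q ∧ R ∧ T) ∨ ((¬Q ∨ R) ∧ R ∧ (Q ∨ S)))
⇔ ¬((¬Q ∧ R ∧ T) ∨ ((¬Q ∨ R) ∧ R ∧ (Q ∨ S)))   [double negation]
⇔ ¬(¬Q ∧ R ∧ T) ∧ ¬((¬Q ∨ R) ∧ R ∧ (Q ∨ S))   [De Morgan]
⇔ (¬¬Q ∨ ¬R ∨ ¬T) ∧ ¬((¬Q ∨ R) ∧ R ∧ (Q ∨ S))   [De Morgan]
⇔ (Q ∨ ¬R ∨ ¬T) ∧ ¬((¬Q ∨ R) ∧ R ∧ (Q ∨ S))   [double negation]
⇔ (Q ∨ ¬R ∨ ¬T) ∧ (¬(¬Q ∨ R) ∨ ¬R ∨ ¬(Q ∨ S))   [De Morgan]
⇔ (Q ∨ ¬R ∨ ¬T) ∧ ((¬¬Q ∧ ¬R) ∨ ¬R ∨ ¬(Q ∨ S))   [De Morgan]
⇔ (Q ∨ ¬R ∨ ¬T) ∧ ((Q ∧ ¬R) ∨ ¬R ∨ ¬(Q ∨ S))   [double negation]
⇔ (Q ∨ ¬R ∨ ¬T) ∧ ((Q ∧ ¬R) ∨ ¬R ∨ (¬Q ∧ ¬S))   [De Morgan]
⇔ (Q ∨ ¬R ∨ ¬T) ∧ (Q ∨ ¬R ∨ ¬Q) ∧ (Q ∨ ¬R ∨ ¬S) ∧ (¬R ∨ ¬R ∨ ¬Q) ∧ (¬R ∨ ¬R ∨ ¬S)   [distribute ∨ over ∧]
⇔ (Q ∨ ¬R ∨ ¬T) ∧ (¬R ∨ ¬Q) ∧ (¬R ∨ ¬S)   [simplify]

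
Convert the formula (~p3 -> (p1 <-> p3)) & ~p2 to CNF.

(p3 | ~p1) & ~p2

(~p3 -> (p1 <-> p3)) & ~p2
≡ (~~p3 | (p1 <-> p3)) & ~p2   (eliminate ->)
≡ (~~p3 | ((p1 -> p3) & (p3 -> p1))) & ~p2   (eliminate <->)
≡ (~~p3 | ((~p1 | p3) & (p3 -> p1))) & ~p2   (eliminate ->)
≡ (~~p3 | ((~p1 | p3) & (~p3 | p1))) & ~p2   (eliminate ->)
≡ (p3 | ((~p1 | p3) & (~p3 | p1))) & ~p2   (double negation)
≡ (p3 | ~p1 | p3) & (p3 | ~p3 | p1) & ~p2   (distribute | over &)
≡ (p3 | ~p1) & ~p2   (simplify)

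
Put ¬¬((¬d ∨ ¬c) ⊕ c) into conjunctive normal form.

d ∨ ¬c

¬¬((¬d ∨ ¬c) ⊕ c)
= ¬¬((¬d ∨ ¬c ∨ c) ∧ ¬((¬d ∨ ¬c) ∧ c))
= (¬d ∨ ¬c ∨ c) ∧ ¬((¬d ∨ ¬c) ∧ c)
= (¬d ∨ ¬c ∨ c) ∧ (¬(¬d ∨ ¬c) ∨ ¬c)
= (¬d ∨ ¬c ∨ c) ∧ ((¬¬d ∧ ¬¬c) ∨ ¬c)
= (¬d ∨ ¬c ∨ c) ∧ ((d ∧ ¬¬c) ∨ ¬c)
= (¬d ∨ ¬c ∨ c) ∧ ((d ∧ c) ∨ ¬c)
= (¬d ∨ ¬c ∨ c) ∧ (d ∨ ¬c) ∧ (c ∨ ¬c)
= d ∨ ¬c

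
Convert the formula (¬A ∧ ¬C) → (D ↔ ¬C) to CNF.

(¬A ∧ ¬C) → (D ↔ ¬C)
⇔ ¬(¬A ∧ ¬C) ∨ (D ↔ ¬C)   [eliminate →]
⇔ ¬(¬A ∧ ¬C) ∨ ((D → ¬C) ∧ (¬C → D))   [eliminate ↔]
⇔ ¬(¬A ∧ ¬C) ∨ ((¬D ∨ ¬C) ∧ (¬C → D))   [eliminate →]
⇔ ¬(¬A ∧ ¬C) ∨ ((¬D ∨ ¬C) ∧ (¬¬C ∨ D))   [eliminate →]
⇔ ¬¬A ∨ ¬¬C ∨ ((¬D ∨ ¬C) ∧ (¬¬C ∨ D))   [De Morgan]
⇔ A ∨ ¬¬C ∨ ((¬D ∨ ¬C) ∧ (¬¬C ∨ D))   [double negation]
⇔ A ∨ C ∨ ((¬D ∨ ¬C) ∧ (¬¬C ∨ D))   [double negation]
⇔ A ∨ C ∨ ((¬D ∨ ¬C) ∧ (C ∨ D))   [double negation]
⇔ (A ∨ C ∨ ¬D ∨ ¬C) ∧ (A ∨ C ∨ C ∨ D)   [distribute ∨ over ∧]
⇔ A ∨ C ∨ D   [simplify]

A ∨ C ∨ D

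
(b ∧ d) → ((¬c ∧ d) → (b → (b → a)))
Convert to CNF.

(b ∧ d) → ((¬c ∧ d) → (b → (b → a)))
≡ ¬(b ∧ d) ∨ ((¬c ∧ d) → (b → (b → a)))   [eliminate →]
≡ ¬(b ∧ d) ∨ ¬(¬c ∧ d) ∨ (b → (b → a))   [eliminate →]
≡ ¬(b ∧ d) ∨ ¬(¬c ∧ d) ∨ ¬b ∨ (b → a)   [eliminate →]
≡ ¬(b ∧ d) ∨ ¬(¬c ∧ d) ∨ ¬b ∨ ¬b ∨ a   [eliminate →]
≡ ¬b ∨ ¬d ∨ ¬(¬c ∧ d) ∨ ¬b ∨ ¬b ∨ a   [De Morgan]
≡ ¬b ∨ ¬d ∨ ¬¬c ∨ ¬d ∨ ¬b ∨ ¬b ∨ a   [De Morgan]
≡ ¬b ∨ ¬d ∨ c ∨ ¬d ∨ ¬b ∨ ¬b ∨ a   [double negation]
≡ ¬b ∨ ¬d ∨ c ∨ a   [simplify]

¬b ∨ ¬d ∨ c ∨ a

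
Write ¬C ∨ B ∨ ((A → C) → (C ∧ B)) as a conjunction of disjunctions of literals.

¬C ∨ B ∨ ((A → C) → (C ∧ B))
= ¬C ∨ B ∨ ¬(A → C) ∨ (C ∧ B)   [eliminate →]
= ¬C ∨ B ∨ ¬(¬A ∨ C) ∨ (C ∧ B)   [eliminate →]
= ¬C ∨ B ∨ (¬¬A ∧ ¬C) ∨ (C ∧ B)   [De Morgan]
= ¬C ∨ B ∨ (A ∧ ¬C) ∨ (C ∧ B)   [double negation]
= (¬C ∨ B ∨ A ∨ C) ∧ (¬C ∨ B ∨ A ∨ B) ∧ (¬C ∨ B ∨ ¬C ∨ C) ∧ (¬C ∨ B ∨ ¬C ∨ B)   [distribute ∨ over ∧]
= ¬C ∨ B   [simplify]

¬C ∨ B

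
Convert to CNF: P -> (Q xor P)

P -> (Q xor P)
≡ ~P | (Q xor P)   (eliminate ->)
≡ ~P | ((Q | P) & ~(Q & P))   (expand xor)
≡ ~P | ((Q | P) & (~Q | ~P))   (De Morgan)
≡ (~P | Q | P) & (~P | ~Q | ~P)   (distribute | over &)
≡ ~P | ~Q   (simplify)

~P | ~Q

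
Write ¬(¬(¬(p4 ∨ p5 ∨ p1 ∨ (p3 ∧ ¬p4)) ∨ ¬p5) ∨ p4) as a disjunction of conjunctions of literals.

¬(¬(¬(p4 ∨ p5 ∨ p1 ∨ (p3 ∧ ¬p4)) ∨ ¬p5) ∨ p4)
≡ ¬¬(¬(p4 ∨ p5 ∨ p1 ∨ (p3 ∧ ¬p4)) ∨ ¬p5) ∧ ¬p4   [De Morgan]
≡ (¬(p4 ∨ p5 ∨ p1 ∨ (p3 ∧ ¬p4)) ∨ ¬p5) ∧ ¬p4   [double negation]
≡ ((¬p4 ∧ ¬p5 ∧ ¬p1 ∧ ¬(p3 ∧ ¬p4)) ∨ ¬p5) ∧ ¬p4   [De Morgan]
≡ ((¬p4 ∧ ¬p5 ∧ ¬p1 ∧ (¬p3 ∨ ¬¬p4)) ∨ ¬p5) ∧ ¬p4   [De Morgan]
≡ ((¬p4 ∧ ¬p5 ∧ ¬p1 ∧ (¬p3 ∨ p4)) ∨ ¬p5) ∧ ¬p4   [double negation]
≡ (¬p4 ∧ ¬p5 ∧ ¬p1 ∧ ¬p3 ∧ ¬p4) ∨ (¬p4 ∧ ¬p5 ∧ ¬p1 ∧ p4 ∧ ¬p4) ∨ (¬p5 ∧ ¬p4)   [distribute ∧ over ∨]
≡ ¬p5 ∧ ¬p4   [simplify]

¬p5 ∧ ¬p4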